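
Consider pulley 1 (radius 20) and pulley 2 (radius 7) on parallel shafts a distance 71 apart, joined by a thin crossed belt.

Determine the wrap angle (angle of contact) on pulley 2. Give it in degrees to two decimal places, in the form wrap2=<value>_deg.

wrap2=224.70_deg

crossed belt: β = asin((r1+r2)/C) = asin(27/71) = 22.3511°
wrap1 = wrap2 = π + 2β = 224.7023°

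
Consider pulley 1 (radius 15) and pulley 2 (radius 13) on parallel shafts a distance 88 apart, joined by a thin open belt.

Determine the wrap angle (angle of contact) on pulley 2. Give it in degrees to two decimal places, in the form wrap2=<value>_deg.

wrap2=177.40_deg

open belt: β = asin((r2−r1)/C) = asin(-2/88) = -1.3023°
wrap1 = π − 2β = 182.6046°
wrap2 = π + 2β = 177.3954°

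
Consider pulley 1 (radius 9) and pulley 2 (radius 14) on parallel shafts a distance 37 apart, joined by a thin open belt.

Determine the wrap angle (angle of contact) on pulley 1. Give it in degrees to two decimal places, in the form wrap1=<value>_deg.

open belt: β = asin((r2−r1)/C) = asin(5/37) = 7.7664°
wrap1 = π − 2β = 164.4671°
wrap2 = π + 2β = 195.5329°

wrap1=164.47_deg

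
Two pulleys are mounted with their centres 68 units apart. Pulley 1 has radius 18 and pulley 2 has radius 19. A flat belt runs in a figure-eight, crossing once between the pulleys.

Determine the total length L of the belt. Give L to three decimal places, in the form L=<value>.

crossed belt: β = asin((r1+r2)/C) = asin(37/68) = 32.9644°
wrap1 = wrap2 = π + 2β = 245.9288°
tangent length = C·cosβ = 57.0526
L = (r1+r2)·wrap + 2·C·cosβ = 37·4.2923 + 2·57.0526 = 272.9191

L=272.919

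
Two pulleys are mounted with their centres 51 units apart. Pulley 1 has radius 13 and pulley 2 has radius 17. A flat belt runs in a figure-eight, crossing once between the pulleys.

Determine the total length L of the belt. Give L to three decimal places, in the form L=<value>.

L=214.467

crossed belt: β = asin((r1+r2)/C) = asin(30/51) = 36.0319°
wrap1 = wrap2 = π + 2β = 252.0638°
tangent length = C·cosβ = 41.2432
L = (r1+r2)·wrap + 2·C·cosβ = 30·4.3993 + 2·41.2432 = 214.4666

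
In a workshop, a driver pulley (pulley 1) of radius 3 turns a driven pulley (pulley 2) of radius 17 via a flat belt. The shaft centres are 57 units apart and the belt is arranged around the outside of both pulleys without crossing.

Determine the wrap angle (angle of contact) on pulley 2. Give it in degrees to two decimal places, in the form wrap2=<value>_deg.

open belt: β = asin((r2−r1)/C) = asin(14/57) = 14.2181°
wrap1 = π − 2β = 151.5638°
wrap2 = π + 2β = 208.4362°

wrap2=208.44_deg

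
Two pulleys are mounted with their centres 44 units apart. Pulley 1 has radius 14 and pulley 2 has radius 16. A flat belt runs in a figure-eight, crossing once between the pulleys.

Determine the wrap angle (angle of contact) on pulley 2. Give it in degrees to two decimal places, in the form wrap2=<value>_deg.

crossed belt: β = asin((r1+r2)/C) = asin(30/44) = 42.9859°
wrap1 = wrap2 = π + 2β = 265.9718°

wrap2=265.97_deg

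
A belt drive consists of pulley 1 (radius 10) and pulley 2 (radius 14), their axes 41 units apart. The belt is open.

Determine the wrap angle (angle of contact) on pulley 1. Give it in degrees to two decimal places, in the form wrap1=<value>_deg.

open belt: β = asin((r2−r1)/C) = asin(4/41) = 5.5987°
wrap1 = π − 2β = 168.8025°
wrap2 = π + 2β = 191.1975°

wrap1=168.80_deg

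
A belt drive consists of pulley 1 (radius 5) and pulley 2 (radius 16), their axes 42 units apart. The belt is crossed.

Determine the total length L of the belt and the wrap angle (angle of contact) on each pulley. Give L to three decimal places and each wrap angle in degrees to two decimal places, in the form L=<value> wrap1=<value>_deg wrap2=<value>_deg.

L=160.711 wrap1=240.00_deg wrap2=240.00_deg

crossed belt: β = asin((r1+r2)/C) = asin(21/42) = 30.0000°
wrap1 = wrap2 = π + 2β = 240.0000°
tangent length = C·cosβ = 36.3731
L = (r1+r2)·wrap + 2·C·cosβ = 21·4.1888 + 2·36.3731 = 160.7107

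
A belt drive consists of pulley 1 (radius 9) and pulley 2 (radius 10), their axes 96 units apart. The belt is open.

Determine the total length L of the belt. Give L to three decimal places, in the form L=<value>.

L=251.701

open belt: β = asin((r2−r1)/C) = asin(1/96) = 0.5968°
wrap1 = π − 2β = 178.8063°
wrap2 = π + 2β = 181.1937°
tangent length = C·cosβ = 95.9948
L = r1·wrap1 + r2·wrap2 + 2·C·cosβ = 9·3.1208 + 10·3.1624 + 2·95.9948 = 251.7007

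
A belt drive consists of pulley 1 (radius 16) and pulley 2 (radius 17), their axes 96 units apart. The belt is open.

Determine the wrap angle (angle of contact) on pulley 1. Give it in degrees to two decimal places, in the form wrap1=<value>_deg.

open belt: β = asin((r2−r1)/C) = asin(1/96) = 0.5968°
wrap1 = π − 2β = 178.8063°
wrap2 = π + 2β = 181.1937°

wrap1=178.81_deg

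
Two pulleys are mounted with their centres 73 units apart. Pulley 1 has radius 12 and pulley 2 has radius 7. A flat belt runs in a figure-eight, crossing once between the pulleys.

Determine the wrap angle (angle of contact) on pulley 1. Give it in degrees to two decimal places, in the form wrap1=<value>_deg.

wrap1=210.17_deg

crossed belt: β = asin((r1+r2)/C) = asin(19/73) = 15.0863°
wrap1 = wrap2 = π + 2β = 210.1726°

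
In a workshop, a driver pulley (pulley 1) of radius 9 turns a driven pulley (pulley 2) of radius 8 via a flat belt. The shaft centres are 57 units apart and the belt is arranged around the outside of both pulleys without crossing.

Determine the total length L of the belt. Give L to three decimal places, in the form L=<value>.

L=167.425

open belt: β = asin((r2−r1)/C) = asin(-1/57) = -1.0052°
wrap1 = π − 2β = 182.0105°
wrap2 = π + 2β = 177.9895°
tangent length = C·cosβ = 56.9912
L = r1·wrap1 + r2·wrap2 + 2·C·cosβ = 9·3.1767 + 8·3.1065 + 2·56.9912 = 167.4246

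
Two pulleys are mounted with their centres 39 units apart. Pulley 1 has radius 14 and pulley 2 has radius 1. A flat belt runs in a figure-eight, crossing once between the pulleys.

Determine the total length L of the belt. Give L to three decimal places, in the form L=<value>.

crossed belt: β = asin((r1+r2)/C) = asin(15/39) = 22.6199°
wrap1 = wrap2 = π + 2β = 225.2397°
tangent length = C·cosβ = 36.0000
L = (r1+r2)·wrap + 2·C·cosβ = 15·3.9312 + 2·36.0000 = 130.9676

L=130.968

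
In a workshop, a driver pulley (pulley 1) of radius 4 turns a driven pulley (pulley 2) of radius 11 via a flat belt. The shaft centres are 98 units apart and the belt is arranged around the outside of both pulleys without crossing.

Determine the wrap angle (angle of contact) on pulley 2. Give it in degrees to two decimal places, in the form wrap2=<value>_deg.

open belt: β = asin((r2−r1)/C) = asin(7/98) = 4.0960°
wrap1 = π − 2β = 171.8079°
wrap2 = π + 2β = 188.1921°

wrap2=188.19_deg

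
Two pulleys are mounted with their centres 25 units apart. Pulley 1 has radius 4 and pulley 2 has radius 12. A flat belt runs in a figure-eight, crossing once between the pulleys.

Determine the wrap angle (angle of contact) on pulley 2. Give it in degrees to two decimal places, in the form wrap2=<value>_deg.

crossed belt: β = asin((r1+r2)/C) = asin(16/25) = 39.7918°
wrap1 = wrap2 = π + 2β = 259.5836°

wrap2=259.58_deg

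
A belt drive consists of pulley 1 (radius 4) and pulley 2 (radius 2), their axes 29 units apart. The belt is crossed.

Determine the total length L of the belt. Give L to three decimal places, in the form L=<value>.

crossed belt: β = asin((r1+r2)/C) = asin(6/29) = 11.9405°
wrap1 = wrap2 = π + 2β = 203.8811°
tangent length = C·cosβ = 28.3725
L = (r1+r2)·wrap + 2·C·cosβ = 6·3.5584 + 2·28.3725 = 78.0954

L=78.095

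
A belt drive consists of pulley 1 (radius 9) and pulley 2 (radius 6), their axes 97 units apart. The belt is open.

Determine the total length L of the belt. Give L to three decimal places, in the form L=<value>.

open belt: β = asin((r2−r1)/C) = asin(-3/97) = -1.7723°
wrap1 = π − 2β = 183.5446°
wrap2 = π + 2β = 176.4554°
tangent length = C·cosβ = 96.9536
L = r1·wrap1 + r2·wrap2 + 2·C·cosβ = 9·3.2035 + 6·3.0797 + 2·96.9536 = 241.2167

L=241.217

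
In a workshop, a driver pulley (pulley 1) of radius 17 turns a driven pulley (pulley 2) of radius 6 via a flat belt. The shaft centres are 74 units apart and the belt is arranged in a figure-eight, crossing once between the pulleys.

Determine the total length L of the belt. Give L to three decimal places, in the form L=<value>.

L=227.465

crossed belt: β = asin((r1+r2)/C) = asin(23/74) = 18.1081°
wrap1 = wrap2 = π + 2β = 216.2162°
tangent length = C·cosβ = 70.3349
L = (r1+r2)·wrap + 2·C·cosβ = 23·3.7737 + 2·70.3349 = 227.4646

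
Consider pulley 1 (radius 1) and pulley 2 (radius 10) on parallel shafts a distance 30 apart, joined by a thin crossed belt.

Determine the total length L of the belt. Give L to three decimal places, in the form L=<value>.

crossed belt: β = asin((r1+r2)/C) = asin(11/30) = 21.5102°
wrap1 = wrap2 = π + 2β = 223.0204°
tangent length = C·cosβ = 27.9106
L = (r1+r2)·wrap + 2·C·cosβ = 11·3.8924 + 2·27.9106 = 98.6380

L=98.638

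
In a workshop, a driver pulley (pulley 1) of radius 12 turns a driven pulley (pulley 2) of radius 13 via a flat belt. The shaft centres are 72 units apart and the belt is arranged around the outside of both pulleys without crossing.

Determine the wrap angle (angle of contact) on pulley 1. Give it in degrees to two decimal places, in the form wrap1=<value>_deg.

open belt: β = asin((r2−r1)/C) = asin(1/72) = 0.7958°
wrap1 = π − 2β = 178.4084°
wrap2 = π + 2β = 181.5916°

wrap1=178.41_deg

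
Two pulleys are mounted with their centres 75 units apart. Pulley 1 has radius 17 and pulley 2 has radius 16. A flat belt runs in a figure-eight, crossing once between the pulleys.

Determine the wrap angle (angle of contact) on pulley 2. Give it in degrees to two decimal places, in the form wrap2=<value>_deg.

crossed belt: β = asin((r1+r2)/C) = asin(33/75) = 26.1039°
wrap1 = wrap2 = π + 2β = 232.2078°

wrap2=232.21_deg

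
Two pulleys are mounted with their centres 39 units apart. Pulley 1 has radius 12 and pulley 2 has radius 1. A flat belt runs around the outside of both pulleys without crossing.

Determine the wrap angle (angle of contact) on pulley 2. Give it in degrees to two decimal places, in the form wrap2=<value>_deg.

wrap2=147.23_deg

open belt: β = asin((r2−r1)/C) = asin(-11/39) = -16.3827°
wrap1 = π − 2β = 212.7653°
wrap2 = π + 2β = 147.2347°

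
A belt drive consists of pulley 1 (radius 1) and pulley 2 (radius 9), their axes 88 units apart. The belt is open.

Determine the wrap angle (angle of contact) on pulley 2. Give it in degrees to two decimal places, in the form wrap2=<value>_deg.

open belt: β = asin((r2−r1)/C) = asin(8/88) = 5.2159°
wrap1 = π − 2β = 169.5682°
wrap2 = π + 2β = 190.4318°

wrap2=190.43_deg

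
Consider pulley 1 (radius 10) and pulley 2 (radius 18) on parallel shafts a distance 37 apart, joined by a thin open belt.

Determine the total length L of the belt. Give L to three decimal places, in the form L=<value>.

L=163.701

open belt: β = asin((r2−r1)/C) = asin(8/37) = 12.4869°
wrap1 = π − 2β = 155.0262°
wrap2 = π + 2β = 204.9738°
tangent length = C·cosβ = 36.1248
L = r1·wrap1 + r2·wrap2 + 2·C·cosβ = 10·2.7057 + 18·3.5775 + 2·36.1248 = 163.7012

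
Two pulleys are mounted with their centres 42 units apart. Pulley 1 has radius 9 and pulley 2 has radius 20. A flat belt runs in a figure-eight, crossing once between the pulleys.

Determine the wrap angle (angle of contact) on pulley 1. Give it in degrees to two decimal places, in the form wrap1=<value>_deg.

wrap1=267.34_deg

crossed belt: β = asin((r1+r2)/C) = asin(29/42) = 43.6678°
wrap1 = wrap2 = π + 2β = 267.3356°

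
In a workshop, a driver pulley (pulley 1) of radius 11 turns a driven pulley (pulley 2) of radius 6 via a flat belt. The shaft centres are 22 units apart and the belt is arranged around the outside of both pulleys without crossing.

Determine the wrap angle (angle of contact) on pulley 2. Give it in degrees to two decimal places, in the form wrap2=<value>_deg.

wrap2=153.73_deg

open belt: β = asin((r2−r1)/C) = asin(-5/22) = -13.1366°
wrap1 = π − 2β = 206.2731°
wrap2 = π + 2β = 153.7269°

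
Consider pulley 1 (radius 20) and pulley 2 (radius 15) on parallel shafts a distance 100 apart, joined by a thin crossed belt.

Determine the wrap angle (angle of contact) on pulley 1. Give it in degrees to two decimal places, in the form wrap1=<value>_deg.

crossed belt: β = asin((r1+r2)/C) = asin(35/100) = 20.4873°
wrap1 = wrap2 = π + 2β = 220.9746°

wrap1=220.97_deg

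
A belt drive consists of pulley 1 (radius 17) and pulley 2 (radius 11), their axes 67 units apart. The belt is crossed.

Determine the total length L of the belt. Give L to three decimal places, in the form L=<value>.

L=233.846

crossed belt: β = asin((r1+r2)/C) = asin(28/67) = 24.7027°
wrap1 = wrap2 = π + 2β = 229.4055°
tangent length = C·cosβ = 60.8687
L = (r1+r2)·wrap + 2·C·cosβ = 28·4.0039 + 2·60.8687 = 233.8461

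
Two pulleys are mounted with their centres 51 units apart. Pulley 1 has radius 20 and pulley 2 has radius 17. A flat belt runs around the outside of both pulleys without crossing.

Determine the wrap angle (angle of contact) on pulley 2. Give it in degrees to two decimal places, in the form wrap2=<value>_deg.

open belt: β = asin((r2−r1)/C) = asin(-3/51) = -3.3723°
wrap1 = π − 2β = 186.7446°
wrap2 = π + 2β = 173.2554°

wrap2=173.26_deg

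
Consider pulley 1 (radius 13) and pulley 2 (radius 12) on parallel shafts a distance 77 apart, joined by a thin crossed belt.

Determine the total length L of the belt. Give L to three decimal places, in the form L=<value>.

L=240.730

crossed belt: β = asin((r1+r2)/C) = asin(25/77) = 18.9459°
wrap1 = wrap2 = π + 2β = 217.8918°
tangent length = C·cosβ = 72.8286
L = (r1+r2)·wrap + 2·C·cosβ = 25·3.8029 + 2·72.8286 = 240.7304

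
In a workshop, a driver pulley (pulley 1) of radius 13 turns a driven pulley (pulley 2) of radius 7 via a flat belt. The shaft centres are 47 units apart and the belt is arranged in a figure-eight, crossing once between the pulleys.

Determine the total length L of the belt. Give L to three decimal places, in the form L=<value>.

L=165.479

crossed belt: β = asin((r1+r2)/C) = asin(20/47) = 25.1843°
wrap1 = wrap2 = π + 2β = 230.3687°
tangent length = C·cosβ = 42.5323
L = (r1+r2)·wrap + 2·C·cosβ = 20·4.0207 + 2·42.5323 = 165.4785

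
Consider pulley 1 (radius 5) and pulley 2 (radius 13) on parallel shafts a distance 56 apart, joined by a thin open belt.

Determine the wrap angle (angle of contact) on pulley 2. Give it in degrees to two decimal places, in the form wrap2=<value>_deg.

wrap2=196.43_deg

open belt: β = asin((r2−r1)/C) = asin(8/56) = 8.2132°
wrap1 = π − 2β = 163.5736°
wrap2 = π + 2β = 196.4264°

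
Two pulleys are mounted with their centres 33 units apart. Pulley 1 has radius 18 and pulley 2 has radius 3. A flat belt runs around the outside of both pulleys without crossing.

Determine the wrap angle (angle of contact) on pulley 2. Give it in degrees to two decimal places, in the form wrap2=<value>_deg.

open belt: β = asin((r2−r1)/C) = asin(-15/33) = -27.0357°
wrap1 = π − 2β = 234.0714°
wrap2 = π + 2β = 125.9286°

wrap2=125.93_deg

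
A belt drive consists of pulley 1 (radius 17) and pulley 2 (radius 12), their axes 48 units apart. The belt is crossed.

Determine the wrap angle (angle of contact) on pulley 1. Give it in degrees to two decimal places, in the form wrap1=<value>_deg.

crossed belt: β = asin((r1+r2)/C) = asin(29/48) = 37.1689°
wrap1 = wrap2 = π + 2β = 254.3378°

wrap1=254.34_deg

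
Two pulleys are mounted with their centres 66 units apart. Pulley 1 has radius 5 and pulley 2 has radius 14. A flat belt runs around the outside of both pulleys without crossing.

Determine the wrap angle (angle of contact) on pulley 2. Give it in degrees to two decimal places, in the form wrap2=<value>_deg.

open belt: β = asin((r2−r1)/C) = asin(9/66) = 7.8375°
wrap1 = π − 2β = 164.3250°
wrap2 = π + 2β = 195.6750°

wrap2=195.67_deg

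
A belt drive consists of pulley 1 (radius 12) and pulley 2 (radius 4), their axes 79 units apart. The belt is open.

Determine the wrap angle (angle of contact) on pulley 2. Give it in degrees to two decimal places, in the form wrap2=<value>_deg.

open belt: β = asin((r2−r1)/C) = asin(-8/79) = -5.8121°
wrap1 = π − 2β = 191.6241°
wrap2 = π + 2β = 168.3759°

wrap2=168.38_deg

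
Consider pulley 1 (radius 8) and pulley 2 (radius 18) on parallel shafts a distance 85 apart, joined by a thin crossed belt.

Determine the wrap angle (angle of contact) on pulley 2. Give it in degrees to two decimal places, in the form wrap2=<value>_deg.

crossed belt: β = asin((r1+r2)/C) = asin(26/85) = 17.8113°
wrap1 = wrap2 = π + 2β = 215.6225°

wrap2=215.62_deg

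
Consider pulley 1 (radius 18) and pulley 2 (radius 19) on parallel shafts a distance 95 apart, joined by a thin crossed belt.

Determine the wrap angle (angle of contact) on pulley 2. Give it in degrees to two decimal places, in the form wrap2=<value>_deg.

wrap2=225.84_deg

crossed belt: β = asin((r1+r2)/C) = asin(37/95) = 22.9218°
wrap1 = wrap2 = π + 2β = 225.8435°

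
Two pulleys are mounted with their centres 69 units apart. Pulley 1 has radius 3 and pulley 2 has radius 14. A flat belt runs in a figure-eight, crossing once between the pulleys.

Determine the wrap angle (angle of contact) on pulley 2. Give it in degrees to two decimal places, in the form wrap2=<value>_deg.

crossed belt: β = asin((r1+r2)/C) = asin(17/69) = 14.2632°
wrap1 = wrap2 = π + 2β = 208.5264°

wrap2=208.53_deg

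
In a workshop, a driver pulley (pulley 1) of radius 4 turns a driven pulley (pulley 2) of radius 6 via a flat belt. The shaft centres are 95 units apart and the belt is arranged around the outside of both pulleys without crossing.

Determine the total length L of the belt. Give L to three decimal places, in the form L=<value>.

open belt: β = asin((r2−r1)/C) = asin(2/95) = 1.2063°
wrap1 = π − 2β = 177.5874°
wrap2 = π + 2β = 182.4126°
tangent length = C·cosβ = 94.9789
L = r1·wrap1 + r2·wrap2 + 2·C·cosβ = 4·3.0995 + 6·3.1837 + 2·94.9789 = 221.4580

L=221.458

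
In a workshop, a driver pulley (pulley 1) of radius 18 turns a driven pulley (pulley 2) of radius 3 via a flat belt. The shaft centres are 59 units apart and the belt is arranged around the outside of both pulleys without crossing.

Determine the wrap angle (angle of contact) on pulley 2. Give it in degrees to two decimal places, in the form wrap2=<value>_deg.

wrap2=150.54_deg

open belt: β = asin((r2−r1)/C) = asin(-15/59) = -14.7284°
wrap1 = π − 2β = 209.4568°
wrap2 = π + 2β = 150.5432°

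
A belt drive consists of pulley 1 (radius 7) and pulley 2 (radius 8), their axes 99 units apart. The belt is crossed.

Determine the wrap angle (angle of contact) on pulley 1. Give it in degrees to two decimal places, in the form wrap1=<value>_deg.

wrap1=197.43_deg

crossed belt: β = asin((r1+r2)/C) = asin(15/99) = 8.7147°
wrap1 = wrap2 = π + 2β = 197.4295°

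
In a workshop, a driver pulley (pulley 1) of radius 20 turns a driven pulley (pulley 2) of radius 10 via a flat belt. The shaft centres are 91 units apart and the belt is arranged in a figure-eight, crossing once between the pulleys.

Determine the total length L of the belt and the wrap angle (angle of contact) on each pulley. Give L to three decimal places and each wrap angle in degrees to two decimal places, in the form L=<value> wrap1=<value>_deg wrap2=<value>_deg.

crossed belt: β = asin((r1+r2)/C) = asin(30/91) = 19.2488°
wrap1 = wrap2 = π + 2β = 218.4975°
tangent length = C·cosβ = 85.9127
L = (r1+r2)·wrap + 2·C·cosβ = 30·3.8135 + 2·85.9127 = 286.2305

L=286.231 wrap1=218.50_deg wrap2=218.50_deg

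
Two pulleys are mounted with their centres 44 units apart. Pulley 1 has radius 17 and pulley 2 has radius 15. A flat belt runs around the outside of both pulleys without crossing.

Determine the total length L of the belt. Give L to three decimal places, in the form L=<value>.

open belt: β = asin((r2−r1)/C) = asin(-2/44) = -2.6053°
wrap1 = π − 2β = 185.2105°
wrap2 = π + 2β = 174.7895°
tangent length = C·cosβ = 43.9545
L = r1·wrap1 + r2·wrap2 + 2·C·cosβ = 17·3.2325 + 15·3.0507 + 2·43.9545 = 188.6219

L=188.622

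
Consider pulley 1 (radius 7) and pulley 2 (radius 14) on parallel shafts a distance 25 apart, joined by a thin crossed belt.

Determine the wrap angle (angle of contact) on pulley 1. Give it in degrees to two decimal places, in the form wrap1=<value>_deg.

crossed belt: β = asin((r1+r2)/C) = asin(21/25) = 57.1401°
wrap1 = wrap2 = π + 2β = 294.2802°

wrap1=294.28_deg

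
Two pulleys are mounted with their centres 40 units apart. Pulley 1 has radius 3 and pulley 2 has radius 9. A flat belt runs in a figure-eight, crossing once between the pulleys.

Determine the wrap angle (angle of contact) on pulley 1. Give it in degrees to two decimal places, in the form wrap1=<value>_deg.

wrap1=214.92_deg

crossed belt: β = asin((r1+r2)/C) = asin(12/40) = 17.4576°
wrap1 = wrap2 = π + 2β = 214.9152°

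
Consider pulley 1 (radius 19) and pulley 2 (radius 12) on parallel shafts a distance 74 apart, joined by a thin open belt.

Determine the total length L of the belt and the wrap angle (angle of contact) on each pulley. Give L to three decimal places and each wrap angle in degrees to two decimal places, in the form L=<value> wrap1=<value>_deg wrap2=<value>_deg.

L=246.052 wrap1=190.86_deg wrap2=169.14_deg

open belt: β = asin((r2−r1)/C) = asin(-7/74) = -5.4280°
wrap1 = π − 2β = 190.8560°
wrap2 = π + 2β = 169.1440°
tangent length = C·cosβ = 73.6682
L = r1·wrap1 + r2·wrap2 + 2·C·cosβ = 19·3.3311 + 12·2.9521 + 2·73.6682 = 246.0520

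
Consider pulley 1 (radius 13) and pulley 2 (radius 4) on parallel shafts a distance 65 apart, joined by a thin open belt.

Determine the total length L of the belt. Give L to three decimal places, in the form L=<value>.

open belt: β = asin((r2−r1)/C) = asin(-9/65) = -7.9588°
wrap1 = π − 2β = 195.9177°
wrap2 = π + 2β = 164.0823°
tangent length = C·cosβ = 64.3739
L = r1·wrap1 + r2·wrap2 + 2·C·cosβ = 13·3.4194 + 4·2.8638 + 2·64.3739 = 184.6552

L=184.655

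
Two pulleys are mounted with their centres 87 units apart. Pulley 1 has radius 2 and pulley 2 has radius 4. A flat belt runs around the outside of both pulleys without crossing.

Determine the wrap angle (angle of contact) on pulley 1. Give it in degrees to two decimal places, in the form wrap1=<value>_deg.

open belt: β = asin((r2−r1)/C) = asin(2/87) = 1.3173°
wrap1 = π − 2β = 177.3655°
wrap2 = π + 2β = 182.6345°

wrap1=177.37_deg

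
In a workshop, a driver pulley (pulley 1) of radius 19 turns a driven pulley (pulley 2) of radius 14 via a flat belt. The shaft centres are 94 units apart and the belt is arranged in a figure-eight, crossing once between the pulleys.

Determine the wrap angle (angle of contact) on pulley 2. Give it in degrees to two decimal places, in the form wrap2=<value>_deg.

wrap2=221.10_deg

crossed belt: β = asin((r1+r2)/C) = asin(33/94) = 20.5524°
wrap1 = wrap2 = π + 2β = 221.1048°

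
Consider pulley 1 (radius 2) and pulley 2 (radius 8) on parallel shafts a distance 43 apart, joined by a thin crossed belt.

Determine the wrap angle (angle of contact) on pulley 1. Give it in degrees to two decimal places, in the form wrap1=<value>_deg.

wrap1=206.90_deg

crossed belt: β = asin((r1+r2)/C) = asin(10/43) = 13.4477°
wrap1 = wrap2 = π + 2β = 206.8955°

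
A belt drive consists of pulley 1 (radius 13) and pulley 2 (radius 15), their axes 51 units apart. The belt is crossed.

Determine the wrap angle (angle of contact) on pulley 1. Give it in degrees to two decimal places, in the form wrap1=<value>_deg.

crossed belt: β = asin((r1+r2)/C) = asin(28/51) = 33.2998°
wrap1 = wrap2 = π + 2β = 246.5996°

wrap1=246.60_deg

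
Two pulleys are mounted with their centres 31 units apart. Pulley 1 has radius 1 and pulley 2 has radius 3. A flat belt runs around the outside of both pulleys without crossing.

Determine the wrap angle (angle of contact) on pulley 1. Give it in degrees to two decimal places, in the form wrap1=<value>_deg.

wrap1=172.60_deg

open belt: β = asin((r2−r1)/C) = asin(2/31) = 3.6991°
wrap1 = π − 2β = 172.6019°
wrap2 = π + 2β = 187.3981°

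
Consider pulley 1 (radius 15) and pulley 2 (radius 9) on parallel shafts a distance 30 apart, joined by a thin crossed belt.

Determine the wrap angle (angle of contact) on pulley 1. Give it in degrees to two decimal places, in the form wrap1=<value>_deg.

wrap1=286.26_deg

crossed belt: β = asin((r1+r2)/C) = asin(24/30) = 53.1301°
wrap1 = wrap2 = π + 2β = 286.2602°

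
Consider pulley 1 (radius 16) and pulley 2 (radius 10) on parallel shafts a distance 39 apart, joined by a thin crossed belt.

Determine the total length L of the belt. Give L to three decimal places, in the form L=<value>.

crossed belt: β = asin((r1+r2)/C) = asin(26/39) = 41.8103°
wrap1 = wrap2 = π + 2β = 263.6206°
tangent length = C·cosβ = 29.0689
L = (r1+r2)·wrap + 2·C·cosβ = 26·4.6010 + 2·29.0689 = 177.7650

L=177.765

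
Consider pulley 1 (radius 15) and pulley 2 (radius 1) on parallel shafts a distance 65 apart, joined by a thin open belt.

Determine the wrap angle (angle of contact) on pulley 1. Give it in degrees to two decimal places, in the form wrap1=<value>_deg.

open belt: β = asin((r2−r1)/C) = asin(-14/65) = -12.4381°
wrap1 = π − 2β = 204.8762°
wrap2 = π + 2β = 155.1238°

wrap1=204.88_deg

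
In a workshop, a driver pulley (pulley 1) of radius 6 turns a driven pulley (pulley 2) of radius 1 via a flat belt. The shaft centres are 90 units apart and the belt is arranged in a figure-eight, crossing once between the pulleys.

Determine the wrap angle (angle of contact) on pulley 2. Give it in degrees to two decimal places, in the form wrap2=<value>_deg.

wrap2=188.92_deg

crossed belt: β = asin((r1+r2)/C) = asin(7/90) = 4.4608°
wrap1 = wrap2 = π + 2β = 188.9217°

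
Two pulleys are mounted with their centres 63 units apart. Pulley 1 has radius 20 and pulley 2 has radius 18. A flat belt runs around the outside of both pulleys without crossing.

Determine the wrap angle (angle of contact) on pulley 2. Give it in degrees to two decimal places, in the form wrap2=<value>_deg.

wrap2=176.36_deg

open belt: β = asin((r2−r1)/C) = asin(-2/63) = -1.8192°
wrap1 = π − 2β = 183.6384°
wrap2 = π + 2β = 176.3616°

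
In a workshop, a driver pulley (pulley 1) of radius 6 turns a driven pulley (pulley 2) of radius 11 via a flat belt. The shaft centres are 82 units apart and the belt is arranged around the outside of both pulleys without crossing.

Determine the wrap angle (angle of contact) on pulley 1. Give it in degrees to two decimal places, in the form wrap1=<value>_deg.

open belt: β = asin((r2−r1)/C) = asin(5/82) = 3.4958°
wrap1 = π − 2β = 173.0084°
wrap2 = π + 2β = 186.9916°

wrap1=173.01_deg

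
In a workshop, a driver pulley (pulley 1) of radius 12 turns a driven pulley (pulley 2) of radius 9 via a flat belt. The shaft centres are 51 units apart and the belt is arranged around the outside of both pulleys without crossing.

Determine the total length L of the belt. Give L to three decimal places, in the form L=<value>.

open belt: β = asin((r2−r1)/C) = asin(-3/51) = -3.3723°
wrap1 = π − 2β = 186.7446°
wrap2 = π + 2β = 173.2554°
tangent length = C·cosβ = 50.9117
L = r1·wrap1 + r2·wrap2 + 2·C·cosβ = 12·3.2593 + 9·3.0239 + 2·50.9117 = 168.1500

L=168.150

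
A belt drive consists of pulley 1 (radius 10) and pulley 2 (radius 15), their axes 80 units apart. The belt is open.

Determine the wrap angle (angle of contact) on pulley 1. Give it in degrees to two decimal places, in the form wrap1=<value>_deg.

open belt: β = asin((r2−r1)/C) = asin(5/80) = 3.5833°
wrap1 = π − 2β = 172.8334°
wrap2 = π + 2β = 187.1666°

wrap1=172.83_deg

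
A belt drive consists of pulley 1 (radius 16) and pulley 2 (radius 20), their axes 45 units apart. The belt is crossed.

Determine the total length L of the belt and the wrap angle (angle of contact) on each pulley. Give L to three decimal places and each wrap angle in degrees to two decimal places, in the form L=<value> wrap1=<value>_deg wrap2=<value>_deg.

L=233.863 wrap1=286.26_deg wrap2=286.26_deg

crossed belt: β = asin((r1+r2)/C) = asin(36/45) = 53.1301°
wrap1 = wrap2 = π + 2β = 286.2602°
tangent length = C·cosβ = 27.0000
L = (r1+r2)·wrap + 2·C·cosβ = 36·4.9962 + 2·27.0000 = 233.8626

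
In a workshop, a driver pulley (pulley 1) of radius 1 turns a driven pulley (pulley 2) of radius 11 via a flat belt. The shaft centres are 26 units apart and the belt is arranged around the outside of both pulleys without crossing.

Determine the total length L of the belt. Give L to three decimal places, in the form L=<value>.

open belt: β = asin((r2−r1)/C) = asin(10/26) = 22.6199°
wrap1 = π − 2β = 134.7603°
wrap2 = π + 2β = 225.2397°
tangent length = C·cosβ = 24.0000
L = r1·wrap1 + r2·wrap2 + 2·C·cosβ = 1·2.3520 + 11·3.9312 + 2·24.0000 = 93.5949

L=93.595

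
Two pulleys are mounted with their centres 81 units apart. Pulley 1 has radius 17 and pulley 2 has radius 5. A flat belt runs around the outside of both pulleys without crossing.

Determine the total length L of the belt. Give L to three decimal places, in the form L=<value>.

L=232.896

open belt: β = asin((r2−r1)/C) = asin(-12/81) = -8.5196°
wrap1 = π − 2β = 197.0392°
wrap2 = π + 2β = 162.9608°
tangent length = C·cosβ = 80.1062
L = r1·wrap1 + r2·wrap2 + 2·C·cosβ = 17·3.4390 + 5·2.8442 + 2·80.1062 = 232.8961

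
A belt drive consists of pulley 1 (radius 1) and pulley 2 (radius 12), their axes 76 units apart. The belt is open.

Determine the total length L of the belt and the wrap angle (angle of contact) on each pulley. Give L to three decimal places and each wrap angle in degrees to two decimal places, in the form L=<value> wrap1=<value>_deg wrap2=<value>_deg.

L=194.436 wrap1=163.36_deg wrap2=196.64_deg

open belt: β = asin((r2−r1)/C) = asin(11/76) = 8.3220°
wrap1 = π − 2β = 163.3559°
wrap2 = π + 2β = 196.6441°
tangent length = C·cosβ = 75.1997
L = r1·wrap1 + r2·wrap2 + 2·C·cosβ = 1·2.8511 + 12·3.4321 + 2·75.1997 = 194.4356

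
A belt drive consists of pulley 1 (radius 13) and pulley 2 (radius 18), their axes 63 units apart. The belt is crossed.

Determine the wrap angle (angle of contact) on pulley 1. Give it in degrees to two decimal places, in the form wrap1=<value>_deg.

wrap1=238.95_deg

crossed belt: β = asin((r1+r2)/C) = asin(31/63) = 29.4763°
wrap1 = wrap2 = π + 2β = 238.9526°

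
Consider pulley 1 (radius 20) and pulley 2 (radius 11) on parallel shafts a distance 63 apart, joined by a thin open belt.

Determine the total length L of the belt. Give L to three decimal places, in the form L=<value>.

open belt: β = asin((r2−r1)/C) = asin(-9/63) = -8.2132°
wrap1 = π − 2β = 196.4264°
wrap2 = π + 2β = 163.5736°
tangent length = C·cosβ = 62.3538
L = r1·wrap1 + r2·wrap2 + 2·C·cosβ = 20·3.4283 + 11·2.8549 + 2·62.3538 = 224.6773

L=224.677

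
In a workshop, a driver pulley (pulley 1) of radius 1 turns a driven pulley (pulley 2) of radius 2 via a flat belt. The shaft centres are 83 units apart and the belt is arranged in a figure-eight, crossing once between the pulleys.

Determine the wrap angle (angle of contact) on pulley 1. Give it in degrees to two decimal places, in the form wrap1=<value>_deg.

wrap1=184.14_deg

crossed belt: β = asin((r1+r2)/C) = asin(3/83) = 2.0714°
wrap1 = wrap2 = π + 2β = 184.1428°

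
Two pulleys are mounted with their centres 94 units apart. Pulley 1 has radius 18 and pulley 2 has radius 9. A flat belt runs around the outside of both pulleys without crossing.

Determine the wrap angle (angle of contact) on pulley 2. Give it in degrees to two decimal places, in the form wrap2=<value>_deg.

wrap2=169.01_deg

open belt: β = asin((r2−r1)/C) = asin(-9/94) = -5.4942°
wrap1 = π − 2β = 190.9884°
wrap2 = π + 2β = 169.0116°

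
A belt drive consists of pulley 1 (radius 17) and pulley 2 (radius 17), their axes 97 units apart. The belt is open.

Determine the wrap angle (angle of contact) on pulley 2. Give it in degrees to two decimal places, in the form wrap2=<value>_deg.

open belt: β = asin((r2−r1)/C) = asin(0/97) = 0.0000°
wrap1 = π − 2β = 180.0000°
wrap2 = π + 2β = 180.0000°

wrap2=180.00_deg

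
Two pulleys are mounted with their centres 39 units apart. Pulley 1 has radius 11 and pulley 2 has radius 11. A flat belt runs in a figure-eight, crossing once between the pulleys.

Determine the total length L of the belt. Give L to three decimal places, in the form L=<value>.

L=159.891

crossed belt: β = asin((r1+r2)/C) = asin(22/39) = 34.3400°
wrap1 = wrap2 = π + 2β = 248.6800°
tangent length = C·cosβ = 32.2025
L = (r1+r2)·wrap + 2·C·cosβ = 22·4.3403 + 2·32.2025 = 159.8912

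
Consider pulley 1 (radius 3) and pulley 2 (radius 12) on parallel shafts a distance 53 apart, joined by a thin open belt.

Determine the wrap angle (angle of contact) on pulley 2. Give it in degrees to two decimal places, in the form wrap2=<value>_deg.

wrap2=199.55_deg

open belt: β = asin((r2−r1)/C) = asin(9/53) = 9.7768°
wrap1 = π − 2β = 160.4463°
wrap2 = π + 2β = 199.5537°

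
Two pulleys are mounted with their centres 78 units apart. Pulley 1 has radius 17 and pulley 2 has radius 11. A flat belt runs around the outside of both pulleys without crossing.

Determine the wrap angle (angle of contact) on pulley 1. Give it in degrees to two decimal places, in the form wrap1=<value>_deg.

wrap1=188.82_deg

open belt: β = asin((r2−r1)/C) = asin(-6/78) = -4.4117°
wrap1 = π − 2β = 188.8235°
wrap2 = π + 2β = 171.1765°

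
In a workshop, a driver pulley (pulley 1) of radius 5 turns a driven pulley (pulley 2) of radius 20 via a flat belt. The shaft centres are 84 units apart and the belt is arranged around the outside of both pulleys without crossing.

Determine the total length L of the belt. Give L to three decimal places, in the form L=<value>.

open belt: β = asin((r2−r1)/C) = asin(15/84) = 10.2866°
wrap1 = π − 2β = 159.4269°
wrap2 = π + 2β = 200.5731°
tangent length = C·cosβ = 82.6499
L = r1·wrap1 + r2·wrap2 + 2·C·cosβ = 5·2.7825 + 20·3.5007 + 2·82.6499 = 249.2256

L=249.226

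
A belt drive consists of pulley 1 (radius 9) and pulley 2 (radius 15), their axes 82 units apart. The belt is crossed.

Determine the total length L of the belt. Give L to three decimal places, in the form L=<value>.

crossed belt: β = asin((r1+r2)/C) = asin(24/82) = 17.0186°
wrap1 = wrap2 = π + 2β = 214.0373°
tangent length = C·cosβ = 78.4092
L = (r1+r2)·wrap + 2·C·cosβ = 24·3.7357 + 2·78.4092 = 246.4741

L=246.474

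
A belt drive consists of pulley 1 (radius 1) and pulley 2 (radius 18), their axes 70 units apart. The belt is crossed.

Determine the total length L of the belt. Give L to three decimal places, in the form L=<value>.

crossed belt: β = asin((r1+r2)/C) = asin(19/70) = 15.7493°
wrap1 = wrap2 = π + 2β = 211.4986°
tangent length = C·cosβ = 67.3721
L = (r1+r2)·wrap + 2·C·cosβ = 19·3.6913 + 2·67.3721 = 204.8798

L=204.880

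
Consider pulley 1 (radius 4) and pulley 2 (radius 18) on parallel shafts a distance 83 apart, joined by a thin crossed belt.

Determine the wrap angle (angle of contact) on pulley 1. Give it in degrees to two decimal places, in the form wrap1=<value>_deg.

wrap1=210.74_deg

crossed belt: β = asin((r1+r2)/C) = asin(22/83) = 15.3705°
wrap1 = wrap2 = π + 2β = 210.7411°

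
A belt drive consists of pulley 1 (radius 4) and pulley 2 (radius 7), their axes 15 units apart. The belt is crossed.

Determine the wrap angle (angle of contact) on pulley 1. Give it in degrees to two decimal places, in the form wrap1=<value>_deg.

wrap1=274.33_deg

crossed belt: β = asin((r1+r2)/C) = asin(11/15) = 47.1666°
wrap1 = wrap2 = π + 2β = 274.3331°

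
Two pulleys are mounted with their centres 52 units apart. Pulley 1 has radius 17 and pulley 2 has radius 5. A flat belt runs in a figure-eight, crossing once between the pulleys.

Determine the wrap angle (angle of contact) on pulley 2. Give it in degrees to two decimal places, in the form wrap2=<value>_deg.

wrap2=230.06_deg

crossed belt: β = asin((r1+r2)/C) = asin(22/52) = 25.0290°
wrap1 = wrap2 = π + 2β = 230.0580°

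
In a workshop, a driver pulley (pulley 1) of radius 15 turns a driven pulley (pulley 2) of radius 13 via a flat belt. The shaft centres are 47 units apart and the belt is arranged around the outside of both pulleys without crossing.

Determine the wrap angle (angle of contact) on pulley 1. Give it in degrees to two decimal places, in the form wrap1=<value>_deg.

open belt: β = asin((r2−r1)/C) = asin(-2/47) = -2.4389°
wrap1 = π − 2β = 184.8777°
wrap2 = π + 2β = 175.1223°

wrap1=184.88_deg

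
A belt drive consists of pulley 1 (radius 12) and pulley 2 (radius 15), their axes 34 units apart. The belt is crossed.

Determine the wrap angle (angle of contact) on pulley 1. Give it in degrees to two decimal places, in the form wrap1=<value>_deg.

crossed belt: β = asin((r1+r2)/C) = asin(27/34) = 52.5720°
wrap1 = wrap2 = π + 2β = 285.1440°

wrap1=285.14_deg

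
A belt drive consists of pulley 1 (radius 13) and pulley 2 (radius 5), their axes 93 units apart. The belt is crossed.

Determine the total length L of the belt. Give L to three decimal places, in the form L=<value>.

crossed belt: β = asin((r1+r2)/C) = asin(18/93) = 11.1599°
wrap1 = wrap2 = π + 2β = 202.3199°
tangent length = C·cosβ = 91.2414
L = (r1+r2)·wrap + 2·C·cosβ = 18·3.5311 + 2·91.2414 = 246.0435

L=246.044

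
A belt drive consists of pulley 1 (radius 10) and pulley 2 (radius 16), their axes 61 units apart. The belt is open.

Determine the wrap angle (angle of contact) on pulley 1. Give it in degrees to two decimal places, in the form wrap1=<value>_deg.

wrap1=168.71_deg

open belt: β = asin((r2−r1)/C) = asin(6/61) = 5.6448°
wrap1 = π − 2β = 168.7104°
wrap2 = π + 2β = 191.2896°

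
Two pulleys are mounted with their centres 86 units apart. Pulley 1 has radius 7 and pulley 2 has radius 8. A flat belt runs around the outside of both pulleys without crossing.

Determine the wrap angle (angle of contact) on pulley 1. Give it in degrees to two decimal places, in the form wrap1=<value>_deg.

open belt: β = asin((r2−r1)/C) = asin(1/86) = 0.6662°
wrap1 = π − 2β = 178.6675°
wrap2 = π + 2β = 181.3325°

wrap1=178.67_deg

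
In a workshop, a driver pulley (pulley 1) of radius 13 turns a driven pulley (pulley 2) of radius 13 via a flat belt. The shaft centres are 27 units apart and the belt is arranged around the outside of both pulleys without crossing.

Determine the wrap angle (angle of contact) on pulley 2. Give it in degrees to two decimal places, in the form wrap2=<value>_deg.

wrap2=180.00_deg

open belt: β = asin((r2−r1)/C) = asin(0/27) = 0.0000°
wrap1 = π − 2β = 180.0000°
wrap2 = π + 2β = 180.0000°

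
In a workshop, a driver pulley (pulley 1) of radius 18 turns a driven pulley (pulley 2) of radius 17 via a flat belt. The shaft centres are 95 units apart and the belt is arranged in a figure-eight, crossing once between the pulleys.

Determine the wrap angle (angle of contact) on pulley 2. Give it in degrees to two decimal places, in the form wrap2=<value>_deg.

crossed belt: β = asin((r1+r2)/C) = asin(35/95) = 21.6183°
wrap1 = wrap2 = π + 2β = 223.2365°

wrap2=223.24_deg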